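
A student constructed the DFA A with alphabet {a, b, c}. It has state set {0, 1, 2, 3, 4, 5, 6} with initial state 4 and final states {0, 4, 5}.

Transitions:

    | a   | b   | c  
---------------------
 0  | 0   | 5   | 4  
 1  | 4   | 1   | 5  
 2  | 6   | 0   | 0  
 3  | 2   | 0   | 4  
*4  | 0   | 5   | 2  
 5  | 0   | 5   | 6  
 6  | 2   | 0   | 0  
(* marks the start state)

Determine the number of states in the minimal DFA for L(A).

First remove the unreachable states {1,3}; 5 states remain.
P0 = {0,4,5} | {2,6}.
Refine {0,4,5} on symbol c: members go to different blocks, giving {4,5} and {0}.
No further refinement is possible. Final partition (3 blocks): {4,5} | {2,6} | {0}.

3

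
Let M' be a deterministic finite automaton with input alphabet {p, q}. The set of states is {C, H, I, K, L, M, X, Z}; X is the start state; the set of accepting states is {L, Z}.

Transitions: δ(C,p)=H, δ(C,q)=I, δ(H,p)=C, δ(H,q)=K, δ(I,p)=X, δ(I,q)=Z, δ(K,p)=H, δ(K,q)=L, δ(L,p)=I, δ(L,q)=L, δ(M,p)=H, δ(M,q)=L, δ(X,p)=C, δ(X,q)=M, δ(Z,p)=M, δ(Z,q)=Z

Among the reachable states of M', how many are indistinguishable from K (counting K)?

3

All states are reachable from the start state.
Start with accepting vs non-accepting: {L,Z} | {C,H,I,K,M,X}.
On input q, block {C,H,I,K,M,X} splits into {C,H,X} and {I,K,M}.
Stable partition: {L,Z} | {C,H,X} | {I,K,M} — 3 equivalence classes.
State K belongs to the block {I,K,M}, which has 3 states.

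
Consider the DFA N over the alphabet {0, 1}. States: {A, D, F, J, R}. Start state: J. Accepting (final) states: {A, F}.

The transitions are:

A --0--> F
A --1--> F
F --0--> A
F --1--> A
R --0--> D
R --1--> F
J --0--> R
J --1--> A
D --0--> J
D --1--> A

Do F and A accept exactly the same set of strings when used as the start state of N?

Yes

Initial partition by acceptance: {A,F} | {D,J,R}.
The partition is now stable with 2 blocks: {A,F} | {D,J,R}.
F and A lie in the same block of the stable partition, so they are equivalent — no string distinguishes them.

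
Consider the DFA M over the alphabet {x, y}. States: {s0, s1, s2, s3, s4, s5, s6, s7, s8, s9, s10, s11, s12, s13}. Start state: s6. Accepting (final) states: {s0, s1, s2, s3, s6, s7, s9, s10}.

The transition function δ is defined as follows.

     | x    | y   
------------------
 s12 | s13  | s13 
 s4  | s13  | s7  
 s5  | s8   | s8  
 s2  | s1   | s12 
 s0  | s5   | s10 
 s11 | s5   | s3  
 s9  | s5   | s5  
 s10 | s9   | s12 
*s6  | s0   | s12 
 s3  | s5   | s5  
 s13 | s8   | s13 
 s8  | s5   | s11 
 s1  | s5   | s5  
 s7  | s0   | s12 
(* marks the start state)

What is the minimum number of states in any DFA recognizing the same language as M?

9

Reachable states from the start: {s0,s3,s5,s6,s8,s9,s10,s11,s12,s13}. Unreachable: {s1,s2,s4,s7} — drop them.
Start with accepting vs non-accepting: {s0,s3,s6,s9,s10} | {s5,s8,s11,s12,s13}.
Refine {s0,s3,s6,s9,s10} on symbol x: members go to different blocks, giving {s0,s3,s9} and {s6,s10}.
Split {s0,s3,s9} by δ(·,y) → {s3,s9} and {s0}.
On input y, block {s5,s8,s11,s12,s13} splits into {s5,s8,s12,s13} and {s11}.
Split {s5,s8,s12,s13} by δ(·,y) → {s5,s12,s13} and {s8}.
Refine {s5,s12,s13} on symbol x: members go to different blocks, giving {s5,s13} and {s12}.
Refine {s5,s13} on symbol y: members go to different blocks, giving {s5} and {s13}.
On input x, block {s6,s10} splits into {s6} and {s10}.
No further refinement is possible. Final partition (9 blocks): {s3,s9} | {s5} | {s6} | {s0} | {s11} | {s8} | {s12} | {s13} | {s10}.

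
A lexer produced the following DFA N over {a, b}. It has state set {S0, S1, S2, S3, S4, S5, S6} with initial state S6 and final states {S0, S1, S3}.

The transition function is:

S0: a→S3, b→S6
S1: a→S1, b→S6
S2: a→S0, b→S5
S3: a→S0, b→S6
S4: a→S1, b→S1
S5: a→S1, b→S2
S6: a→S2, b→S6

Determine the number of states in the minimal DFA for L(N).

3

States {S4} cannot be reached from the start state, so discard them.
Initial partition by acceptance: {S0,S1,S3} | {S2,S5,S6}.
Split {S2,S5,S6} by δ(·,a) → {S2,S5} and {S6}.
The partition is now stable with 3 blocks: {S0,S1,S3} | {S2,S5} | {S6}.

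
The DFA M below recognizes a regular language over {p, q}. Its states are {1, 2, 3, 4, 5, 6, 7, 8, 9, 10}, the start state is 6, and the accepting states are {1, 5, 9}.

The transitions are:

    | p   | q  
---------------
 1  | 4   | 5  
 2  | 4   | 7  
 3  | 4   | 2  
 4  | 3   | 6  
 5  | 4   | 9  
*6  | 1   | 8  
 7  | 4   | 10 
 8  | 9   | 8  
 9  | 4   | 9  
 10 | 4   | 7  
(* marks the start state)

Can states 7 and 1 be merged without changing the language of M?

No

All states are reachable from the start state.
Initial partition by acceptance: {1,5,9} | {2,3,4,6,7,8,10}.
Split {2,3,4,6,7,8,10} by δ(·,p) → {2,3,4,7,10} and {6,8}.
On input q, block {2,3,4,7,10} splits into {2,3,7,10} and {4}.
Stable partition: {1,5,9} | {2,3,7,10} | {6,8} | {4} — 4 equivalence classes.
7 and 1 end up in different blocks, so they are distinguishable. For instance, the string 'ε' is accepted from only 1.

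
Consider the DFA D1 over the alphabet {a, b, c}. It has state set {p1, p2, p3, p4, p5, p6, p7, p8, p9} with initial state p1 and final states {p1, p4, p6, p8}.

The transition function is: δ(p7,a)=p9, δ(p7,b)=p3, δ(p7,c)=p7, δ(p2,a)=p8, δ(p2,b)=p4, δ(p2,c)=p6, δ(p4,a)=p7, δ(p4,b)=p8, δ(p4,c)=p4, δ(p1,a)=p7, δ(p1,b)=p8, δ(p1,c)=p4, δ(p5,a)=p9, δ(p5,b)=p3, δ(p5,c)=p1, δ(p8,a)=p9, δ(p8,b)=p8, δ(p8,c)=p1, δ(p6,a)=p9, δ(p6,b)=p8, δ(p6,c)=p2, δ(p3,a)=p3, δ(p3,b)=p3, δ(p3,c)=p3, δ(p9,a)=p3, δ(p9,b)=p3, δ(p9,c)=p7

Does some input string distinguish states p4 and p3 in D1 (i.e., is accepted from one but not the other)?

First remove the unreachable states {p2,p5,p6}; 6 states remain.
Initial partition by acceptance: {p1,p4,p8} | {p3,p7,p9}.
Stable partition: {p1,p4,p8} | {p3,p7,p9} — 2 equivalence classes.
p4 and p3 end up in different blocks, so they are distinguishable. For instance, the string 'ε' is accepted from only p4.

Yes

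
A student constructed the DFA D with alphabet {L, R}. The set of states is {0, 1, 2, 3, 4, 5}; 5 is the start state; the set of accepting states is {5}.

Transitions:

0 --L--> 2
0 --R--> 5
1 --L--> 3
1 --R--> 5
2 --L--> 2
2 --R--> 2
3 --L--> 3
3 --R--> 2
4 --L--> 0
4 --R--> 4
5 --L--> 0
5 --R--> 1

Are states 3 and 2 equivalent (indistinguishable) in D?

States {4} cannot be reached from the start state, so discard them.
Initial partition by acceptance: {5} | {0,1,2,3}.
Refine {0,1,2,3} on symbol R: members go to different blocks, giving {0,1} and {2,3}.
Stable partition: {5} | {0,1} | {2,3} — 3 equivalence classes.
3 and 2 lie in the same block of the stable partition, so they are equivalent — no string distinguishes them.

Yes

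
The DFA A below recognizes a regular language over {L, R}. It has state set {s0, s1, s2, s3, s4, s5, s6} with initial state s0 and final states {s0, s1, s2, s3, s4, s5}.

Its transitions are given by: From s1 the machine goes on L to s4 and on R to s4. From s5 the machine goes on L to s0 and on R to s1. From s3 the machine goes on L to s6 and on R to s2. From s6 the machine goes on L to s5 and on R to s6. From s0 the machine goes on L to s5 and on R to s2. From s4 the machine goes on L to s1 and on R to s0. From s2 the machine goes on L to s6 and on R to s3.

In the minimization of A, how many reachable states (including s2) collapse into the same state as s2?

Every state is reachable, so we keep all 7.
Start with accepting vs non-accepting: {s0,s1,s2,s3,s4,s5} | {s6}.
Split {s0,s1,s2,s3,s4,s5} by δ(·,L) → {s0,s1,s4,s5} and {s2,s3}.
Refine {s0,s1,s4,s5} on symbol R: members go to different blocks, giving {s1,s4,s5} and {s0}.
Split {s1,s4,s5} by δ(·,L) → {s1,s4} and {s5}.
Refine {s1,s4} on symbol R: members go to different blocks, giving {s1} and {s4}.
No further refinement is possible. Final partition (6 blocks): {s1} | {s6} | {s2,s3} | {s0} | {s5} | {s4}.
State s2 belongs to the block {s2,s3}, which has 2 states.

2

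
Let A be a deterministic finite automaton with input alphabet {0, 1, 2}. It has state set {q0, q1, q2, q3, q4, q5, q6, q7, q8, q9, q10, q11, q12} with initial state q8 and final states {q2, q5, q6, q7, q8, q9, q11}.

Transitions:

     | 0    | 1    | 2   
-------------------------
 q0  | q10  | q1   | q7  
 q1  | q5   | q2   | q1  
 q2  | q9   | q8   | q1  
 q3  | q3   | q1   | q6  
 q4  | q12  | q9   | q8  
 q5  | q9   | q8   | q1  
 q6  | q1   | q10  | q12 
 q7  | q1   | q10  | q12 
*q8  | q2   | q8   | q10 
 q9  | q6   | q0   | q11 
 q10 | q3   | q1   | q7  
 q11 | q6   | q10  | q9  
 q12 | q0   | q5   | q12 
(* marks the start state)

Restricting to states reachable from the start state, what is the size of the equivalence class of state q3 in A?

States {q4} cannot be reached from the start state, so discard them.
P0 = {q2,q5,q6,q7,q8,q9,q11} | {q0,q1,q3,q10,q12}.
On input 0, block {q2,q5,q6,q7,q8,q9,q11} splits into {q2,q5,q8,q9,q11} and {q6,q7}.
Split {q2,q5,q8,q9,q11} by δ(·,0) → {q2,q5,q8} and {q9,q11}.
On input 0, block {q2,q5,q8} splits into {q2,q5} and {q8}.
Refine {q0,q1,q3,q10,q12} on symbol 0: members go to different blocks, giving {q0,q3,q10,q12} and {q1}.
Refine {q0,q3,q10,q12} on symbol 1: members go to different blocks, giving {q0,q3,q10} and {q12}.
No further refinement is possible. Final partition (7 blocks): {q2,q5} | {q0,q3,q10} | {q6,q7} | {q9,q11} | {q8} | {q1} | {q12}.
State q3 belongs to the block {q0,q3,q10}, which has 3 states.

3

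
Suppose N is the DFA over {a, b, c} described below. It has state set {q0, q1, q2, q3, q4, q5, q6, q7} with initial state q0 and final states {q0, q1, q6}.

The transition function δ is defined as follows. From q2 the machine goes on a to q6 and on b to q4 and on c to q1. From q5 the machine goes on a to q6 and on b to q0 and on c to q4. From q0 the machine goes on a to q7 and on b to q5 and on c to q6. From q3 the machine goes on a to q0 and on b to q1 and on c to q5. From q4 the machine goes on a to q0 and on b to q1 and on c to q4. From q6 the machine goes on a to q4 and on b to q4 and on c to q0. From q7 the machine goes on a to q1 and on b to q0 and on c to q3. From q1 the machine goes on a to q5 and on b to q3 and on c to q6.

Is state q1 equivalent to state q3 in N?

No

States {q2} cannot be reached from the start state, so discard them.
P0 = {q0,q1,q6} | {q3,q4,q5,q7}.
Stable partition: {q0,q1,q6} | {q3,q4,q5,q7} — 2 equivalence classes.
q1 and q3 end up in different blocks, so they are distinguishable. For instance, the string 'ε' is accepted from only q1.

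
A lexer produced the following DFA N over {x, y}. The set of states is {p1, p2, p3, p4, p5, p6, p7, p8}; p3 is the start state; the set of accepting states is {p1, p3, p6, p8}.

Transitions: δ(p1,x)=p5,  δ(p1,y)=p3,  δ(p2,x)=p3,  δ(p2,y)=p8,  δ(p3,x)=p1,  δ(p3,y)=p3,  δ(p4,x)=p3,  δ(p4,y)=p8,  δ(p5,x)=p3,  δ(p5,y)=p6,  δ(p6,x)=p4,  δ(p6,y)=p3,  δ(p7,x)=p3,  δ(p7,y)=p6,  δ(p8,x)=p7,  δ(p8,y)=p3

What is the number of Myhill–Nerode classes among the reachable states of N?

First remove the unreachable states {p2}; 7 states remain.
Start with accepting vs non-accepting: {p1,p3,p6,p8} | {p4,p5,p7}.
On input x, block {p1,p3,p6,p8} splits into {p1,p6,p8} and {p3}.
No further refinement is possible. Final partition (3 blocks): {p1,p6,p8} | {p4,p5,p7} | {p3}.

3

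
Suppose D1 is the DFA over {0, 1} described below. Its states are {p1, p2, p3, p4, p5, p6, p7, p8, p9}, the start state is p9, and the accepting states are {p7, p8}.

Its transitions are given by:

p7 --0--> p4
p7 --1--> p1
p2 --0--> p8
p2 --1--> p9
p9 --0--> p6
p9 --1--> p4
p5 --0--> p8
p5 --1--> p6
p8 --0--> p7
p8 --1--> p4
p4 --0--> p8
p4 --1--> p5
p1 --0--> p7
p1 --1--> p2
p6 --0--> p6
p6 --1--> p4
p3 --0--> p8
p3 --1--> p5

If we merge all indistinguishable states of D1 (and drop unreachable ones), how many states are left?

Reachable states from the start: {p1,p2,p4,p5,p6,p7,p8,p9}. Unreachable: {p3} — drop them.
Start with accepting vs non-accepting: {p7,p8} | {p1,p2,p4,p5,p6,p9}.
Split {p7,p8} by δ(·,0) → {p7} and {p8}.
On input 0, block {p1,p2,p4,p5,p6,p9} splits into {p2,p4,p5} and {p6,p9} and {p1}.
On input 1, block {p2,p4,p5} splits into {p2,p5} and {p4}.
No further refinement is possible. Final partition (6 blocks): {p7} | {p2,p5} | {p8} | {p6,p9} | {p1} | {p4}.

6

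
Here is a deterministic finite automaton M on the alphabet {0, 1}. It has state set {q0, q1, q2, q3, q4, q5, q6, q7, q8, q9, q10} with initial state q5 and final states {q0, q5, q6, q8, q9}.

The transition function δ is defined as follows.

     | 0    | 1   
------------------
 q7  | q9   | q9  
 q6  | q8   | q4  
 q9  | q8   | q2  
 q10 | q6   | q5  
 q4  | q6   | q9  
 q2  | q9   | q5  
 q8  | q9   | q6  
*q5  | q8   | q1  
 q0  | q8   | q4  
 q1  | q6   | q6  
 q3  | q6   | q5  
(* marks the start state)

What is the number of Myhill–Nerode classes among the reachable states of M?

First remove the unreachable states {q0,q3,q7,q10}; 7 states remain.
Start with accepting vs non-accepting: {q5,q6,q8,q9} | {q1,q2,q4}.
Split {q5,q6,q8,q9} by δ(·,1) → {q5,q6,q9} and {q8}.
Stable partition: {q5,q6,q9} | {q1,q2,q4} | {q8} — 3 equivalence classes.

3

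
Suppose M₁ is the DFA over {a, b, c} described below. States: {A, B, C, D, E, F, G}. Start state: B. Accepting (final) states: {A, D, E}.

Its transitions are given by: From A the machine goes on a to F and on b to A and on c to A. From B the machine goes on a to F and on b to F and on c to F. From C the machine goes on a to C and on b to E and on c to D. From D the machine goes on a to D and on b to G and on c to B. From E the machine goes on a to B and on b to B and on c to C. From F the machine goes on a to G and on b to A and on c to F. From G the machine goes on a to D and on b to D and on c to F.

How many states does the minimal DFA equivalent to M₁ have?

First remove the unreachable states {C,E}; 5 states remain.
Start with accepting vs non-accepting: {A,D} | {B,F,G}.
On input a, block {A,D} splits into {A} and {D}.
On input a, block {B,F,G} splits into {B,F} and {G}.
Refine {B,F} on symbol a: members go to different blocks, giving {B} and {F}.
No further refinement is possible. Final partition (5 blocks): {A} | {B} | {D} | {G} | {F}.

5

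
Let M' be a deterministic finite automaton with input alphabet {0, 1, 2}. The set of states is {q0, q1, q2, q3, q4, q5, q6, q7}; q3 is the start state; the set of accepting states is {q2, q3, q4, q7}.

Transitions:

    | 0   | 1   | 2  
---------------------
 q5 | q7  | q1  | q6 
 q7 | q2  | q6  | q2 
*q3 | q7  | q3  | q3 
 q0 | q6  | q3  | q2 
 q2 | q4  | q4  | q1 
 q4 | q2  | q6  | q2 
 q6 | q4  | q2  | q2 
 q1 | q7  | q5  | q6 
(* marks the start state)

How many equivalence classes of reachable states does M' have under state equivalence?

Reachable states from the start: {q1,q2,q3,q4,q5,q6,q7}. Unreachable: {q0} — drop them.
Start with accepting vs non-accepting: {q2,q3,q4,q7} | {q1,q5,q6}.
Refine {q2,q3,q4,q7} on symbol 1: members go to different blocks, giving {q2,q3} and {q4,q7}.
On input 1, block {q2,q3} splits into {q2} and {q3}.
On input 1, block {q1,q5,q6} splits into {q1,q5} and {q6}.
Stable partition: {q2} | {q1,q5} | {q4,q7} | {q3} | {q6} — 5 equivalence classes.

5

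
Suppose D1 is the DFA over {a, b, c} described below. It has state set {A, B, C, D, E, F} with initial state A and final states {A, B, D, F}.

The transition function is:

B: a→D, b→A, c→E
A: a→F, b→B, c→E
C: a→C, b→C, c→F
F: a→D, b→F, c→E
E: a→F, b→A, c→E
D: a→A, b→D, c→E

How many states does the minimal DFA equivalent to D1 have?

2

States {C} cannot be reached from the start state, so discard them.
P0 = {A,B,D,F} | {E}.
The partition is now stable with 2 blocks: {A,B,D,F} | {E}.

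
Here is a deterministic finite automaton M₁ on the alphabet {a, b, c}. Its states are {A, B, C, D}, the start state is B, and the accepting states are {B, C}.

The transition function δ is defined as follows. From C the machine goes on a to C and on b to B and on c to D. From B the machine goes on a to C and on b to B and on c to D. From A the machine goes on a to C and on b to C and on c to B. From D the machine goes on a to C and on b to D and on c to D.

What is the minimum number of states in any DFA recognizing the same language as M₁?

First remove the unreachable states {A}; 3 states remain.
P0 = {B,C} | {D}.
Stable partition: {B,C} | {D} — 2 equivalence classes.

2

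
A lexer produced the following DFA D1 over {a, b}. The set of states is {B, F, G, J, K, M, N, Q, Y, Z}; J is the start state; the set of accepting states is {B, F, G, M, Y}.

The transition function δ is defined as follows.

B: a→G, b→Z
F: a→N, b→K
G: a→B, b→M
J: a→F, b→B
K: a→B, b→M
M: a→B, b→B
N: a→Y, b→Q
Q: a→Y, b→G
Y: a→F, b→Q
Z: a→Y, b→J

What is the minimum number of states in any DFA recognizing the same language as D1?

10

Every state is reachable, so we keep all 10.
Start with accepting vs non-accepting: {B,F,G,M,Y} | {J,K,N,Q,Z}.
On input a, block {B,F,G,M,Y} splits into {B,G,M,Y} and {F}.
Refine {B,G,M,Y} on symbol a: members go to different blocks, giving {B,G,M} and {Y}.
Split {B,G,M} by δ(·,b) → {G,M} and {B}.
On input b, block {G,M} splits into {G} and {M}.
On input a, block {J,K,N,Q,Z} splits into {N,Q,Z} and {J} and {K}.
Split {N,Q,Z} by δ(·,b) → {Q} and {Z} and {N}.
The partition is now stable with 10 blocks: {G} | {Q} | {F} | {Y} | {B} | {M} | {J} | {K} | {Z} | {N}.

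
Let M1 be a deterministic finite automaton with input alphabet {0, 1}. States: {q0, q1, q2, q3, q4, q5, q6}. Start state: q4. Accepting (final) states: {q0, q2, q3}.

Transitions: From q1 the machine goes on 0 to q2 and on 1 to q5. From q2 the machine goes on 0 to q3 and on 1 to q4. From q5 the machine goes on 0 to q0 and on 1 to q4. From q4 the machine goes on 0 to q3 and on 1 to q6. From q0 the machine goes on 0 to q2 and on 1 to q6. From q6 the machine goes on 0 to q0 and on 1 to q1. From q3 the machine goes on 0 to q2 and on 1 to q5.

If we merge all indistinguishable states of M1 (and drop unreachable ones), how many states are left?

Start with accepting vs non-accepting: {q0,q2,q3} | {q1,q4,q5,q6}.
The partition is now stable with 2 blocks: {q0,q2,q3} | {q1,q4,q5,q6}.

2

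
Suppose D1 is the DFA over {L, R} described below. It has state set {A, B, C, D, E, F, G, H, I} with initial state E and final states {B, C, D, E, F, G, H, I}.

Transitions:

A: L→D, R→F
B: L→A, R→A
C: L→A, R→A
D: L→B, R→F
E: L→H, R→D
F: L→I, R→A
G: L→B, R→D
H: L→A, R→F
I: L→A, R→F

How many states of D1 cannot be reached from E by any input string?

Starting at E and following transitions, the reachable set is {A, B, D, E, F, H, I}. That leaves C, G unreachable — 2 in total.

2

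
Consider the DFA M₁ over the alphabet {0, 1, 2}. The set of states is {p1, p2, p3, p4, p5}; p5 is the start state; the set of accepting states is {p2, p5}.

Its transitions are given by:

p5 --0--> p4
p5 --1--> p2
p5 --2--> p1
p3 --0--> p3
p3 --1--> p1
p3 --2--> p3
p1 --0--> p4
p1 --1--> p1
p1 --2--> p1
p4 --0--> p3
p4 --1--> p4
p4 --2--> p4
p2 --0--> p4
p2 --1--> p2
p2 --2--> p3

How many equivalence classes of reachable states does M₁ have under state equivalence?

2

All states are reachable from the start state.
P0 = {p2,p5} | {p1,p3,p4}.
No further refinement is possible. Final partition (2 blocks): {p2,p5} | {p1,p3,p4}.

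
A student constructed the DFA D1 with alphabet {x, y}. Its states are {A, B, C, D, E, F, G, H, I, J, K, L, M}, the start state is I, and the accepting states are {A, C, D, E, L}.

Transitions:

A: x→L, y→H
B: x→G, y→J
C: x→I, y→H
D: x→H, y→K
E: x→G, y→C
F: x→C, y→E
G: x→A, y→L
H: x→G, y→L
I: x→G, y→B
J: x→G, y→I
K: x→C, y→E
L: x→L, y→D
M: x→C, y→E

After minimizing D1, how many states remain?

Reachable states from the start: {A,B,C,D,E,G,H,I,J,K,L}. Unreachable: {F,M} — drop them.
P0 = {A,C,D,E,L} | {B,G,H,I,J,K}.
Refine {A,C,D,E,L} on symbol x: members go to different blocks, giving {C,D,E} and {A,L}.
On input y, block {C,D,E} splits into {C,D} and {E}.
Split {B,G,H,I,J,K} by δ(·,x) → {B,H,I,J} and {G} and {K}.
Split {C,D} by δ(·,y) → {C} and {D}.
Refine {B,H,I,J} on symbol y: members go to different blocks, giving {B,I,J} and {H}.
Refine {A,L} on symbol y: members go to different blocks, giving {A} and {L}.
No further refinement is possible. Final partition (9 blocks): {C} | {B,I,J} | {A} | {E} | {G} | {K} | {D} | {H} | {L}.

9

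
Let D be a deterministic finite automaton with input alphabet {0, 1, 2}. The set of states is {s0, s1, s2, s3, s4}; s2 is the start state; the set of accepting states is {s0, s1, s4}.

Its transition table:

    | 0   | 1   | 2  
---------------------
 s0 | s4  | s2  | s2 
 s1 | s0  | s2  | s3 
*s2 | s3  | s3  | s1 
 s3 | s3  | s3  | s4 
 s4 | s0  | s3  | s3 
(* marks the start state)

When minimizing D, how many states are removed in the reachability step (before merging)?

0

A breadth-first search from the start state visits every state.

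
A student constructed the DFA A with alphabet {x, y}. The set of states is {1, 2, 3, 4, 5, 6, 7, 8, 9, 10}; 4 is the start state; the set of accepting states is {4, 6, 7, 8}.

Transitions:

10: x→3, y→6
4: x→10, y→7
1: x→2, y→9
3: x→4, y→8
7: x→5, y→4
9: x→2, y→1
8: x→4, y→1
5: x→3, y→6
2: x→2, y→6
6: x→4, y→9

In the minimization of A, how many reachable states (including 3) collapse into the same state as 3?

1

Every state is reachable, so we keep all 10.
Start with accepting vs non-accepting: {4,6,7,8} | {1,2,3,5,9,10}.
Refine {4,6,7,8} on symbol x: members go to different blocks, giving {4,7} and {6,8}.
Refine {1,2,3,5,9,10} on symbol x: members go to different blocks, giving {1,2,5,9,10} and {3}.
Refine {1,2,5,9,10} on symbol x: members go to different blocks, giving {1,2,9} and {5,10}.
Refine {1,2,9} on symbol y: members go to different blocks, giving {1,9} and {2}.
Stable partition: {4,7} | {1,9} | {6,8} | {3} | {5,10} | {2} — 6 equivalence classes.
The equivalence class containing 3 is {3}, of size 1.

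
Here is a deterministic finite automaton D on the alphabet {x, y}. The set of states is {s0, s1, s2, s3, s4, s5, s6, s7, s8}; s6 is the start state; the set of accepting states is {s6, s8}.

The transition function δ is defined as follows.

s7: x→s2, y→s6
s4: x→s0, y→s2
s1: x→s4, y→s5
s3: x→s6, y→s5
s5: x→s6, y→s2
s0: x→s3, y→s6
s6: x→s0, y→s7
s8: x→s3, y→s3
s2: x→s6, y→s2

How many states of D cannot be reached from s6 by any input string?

BFS from s6 reaches {s0, s2, s3, s5, s6, s7}; the 3 state(s) s1, s4, s8 are never visited.

3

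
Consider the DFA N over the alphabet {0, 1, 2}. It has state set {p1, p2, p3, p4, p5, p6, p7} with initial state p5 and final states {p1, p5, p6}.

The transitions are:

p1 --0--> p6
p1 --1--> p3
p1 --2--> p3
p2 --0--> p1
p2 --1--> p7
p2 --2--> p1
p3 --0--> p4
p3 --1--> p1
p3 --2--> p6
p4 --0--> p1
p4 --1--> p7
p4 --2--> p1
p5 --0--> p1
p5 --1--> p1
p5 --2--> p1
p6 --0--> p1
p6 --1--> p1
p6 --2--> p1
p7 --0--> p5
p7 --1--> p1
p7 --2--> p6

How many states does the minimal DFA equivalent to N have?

5

First remove the unreachable states {p2}; 6 states remain.
Initial partition by acceptance: {p1,p5,p6} | {p3,p4,p7}.
Refine {p1,p5,p6} on symbol 1: members go to different blocks, giving {p5,p6} and {p1}.
Split {p3,p4,p7} by δ(·,0) → {p3} and {p4} and {p7}.
The partition is now stable with 5 blocks: {p5,p6} | {p3} | {p1} | {p4} | {p7}.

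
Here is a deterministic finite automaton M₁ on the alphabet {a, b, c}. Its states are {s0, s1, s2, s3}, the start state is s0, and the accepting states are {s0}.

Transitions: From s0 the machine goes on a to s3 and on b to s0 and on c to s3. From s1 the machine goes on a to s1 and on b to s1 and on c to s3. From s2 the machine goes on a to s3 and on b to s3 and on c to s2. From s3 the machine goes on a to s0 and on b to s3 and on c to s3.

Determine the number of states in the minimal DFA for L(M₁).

2

Reachable states from the start: {s0,s3}. Unreachable: {s1,s2} — drop them.
P0 = {s0} | {s3}.
Stable partition: {s0} | {s3} — 2 equivalence classes.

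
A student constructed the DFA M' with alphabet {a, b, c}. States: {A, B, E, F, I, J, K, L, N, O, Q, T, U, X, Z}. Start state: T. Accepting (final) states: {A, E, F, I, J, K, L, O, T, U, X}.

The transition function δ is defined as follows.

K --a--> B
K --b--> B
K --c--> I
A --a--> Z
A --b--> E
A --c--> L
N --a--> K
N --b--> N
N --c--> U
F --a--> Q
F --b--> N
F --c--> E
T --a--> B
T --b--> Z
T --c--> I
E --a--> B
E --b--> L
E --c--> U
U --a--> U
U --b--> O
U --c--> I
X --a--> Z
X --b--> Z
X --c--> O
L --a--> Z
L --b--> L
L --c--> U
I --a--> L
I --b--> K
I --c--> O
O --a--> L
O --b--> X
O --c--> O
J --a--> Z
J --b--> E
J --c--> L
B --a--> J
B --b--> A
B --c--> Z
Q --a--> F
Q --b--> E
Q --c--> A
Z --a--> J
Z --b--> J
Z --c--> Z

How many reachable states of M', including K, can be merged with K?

Reachable states from the start: {A,B,E,I,J,K,L,O,T,U,X,Z}. Unreachable: {F,N,Q} — drop them.
Initial partition by acceptance: {A,E,I,J,K,L,O,T,U,X} | {B,Z}.
On input a, block {A,E,I,J,K,L,O,T,U,X} splits into {A,E,J,K,L,T,X} and {I,O,U}.
Refine {A,E,J,K,L,T,X} on symbol b: members go to different blocks, giving {A,E,J,L} and {K,T,X}.
On input c, block {A,E,J,L} splits into {E,L} and {A,J}.
On input a, block {I,O,U} splits into {I,O} and {U}.
The partition is now stable with 6 blocks: {E,L} | {B,Z} | {I,O} | {K,T,X} | {A,J} | {U}.
State K belongs to the block {K,T,X}, which has 3 states.

3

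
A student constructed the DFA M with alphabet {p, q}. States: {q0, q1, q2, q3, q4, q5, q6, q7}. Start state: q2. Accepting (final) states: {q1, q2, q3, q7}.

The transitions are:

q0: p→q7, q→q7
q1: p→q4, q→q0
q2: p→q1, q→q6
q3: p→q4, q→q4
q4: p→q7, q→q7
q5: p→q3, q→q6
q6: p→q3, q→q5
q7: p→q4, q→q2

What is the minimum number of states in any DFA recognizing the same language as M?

5

Every state is reachable, so we keep all 8.
Start with accepting vs non-accepting: {q1,q2,q3,q7} | {q0,q4,q5,q6}.
Split {q1,q2,q3,q7} by δ(·,p) → {q1,q3,q7} and {q2}.
On input q, block {q1,q3,q7} splits into {q1,q3} and {q7}.
On input p, block {q0,q4,q5,q6} splits into {q0,q4} and {q5,q6}.
Stable partition: {q1,q3} | {q0,q4} | {q2} | {q7} | {q5,q6} — 5 equivalence classes.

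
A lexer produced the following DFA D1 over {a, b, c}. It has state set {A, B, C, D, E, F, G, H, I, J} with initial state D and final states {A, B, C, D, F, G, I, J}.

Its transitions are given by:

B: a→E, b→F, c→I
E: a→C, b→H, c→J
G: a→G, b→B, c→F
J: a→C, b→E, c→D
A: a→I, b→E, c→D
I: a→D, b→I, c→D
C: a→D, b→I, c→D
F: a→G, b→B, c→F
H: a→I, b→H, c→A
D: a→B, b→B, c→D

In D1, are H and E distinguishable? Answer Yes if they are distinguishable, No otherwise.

All states are reachable from the start state.
P0 = {A,B,C,D,F,G,I,J} | {E,H}.
On input a, block {A,B,C,D,F,G,I,J} splits into {A,C,D,F,G,I,J} and {B}.
On input a, block {A,C,D,F,G,I,J} splits into {A,C,F,G,I,J} and {D}.
Refine {A,C,F,G,I,J} on symbol a: members go to different blocks, giving {A,F,G,J} and {C,I}.
Split {A,F,G,J} by δ(·,a) → {A,J} and {F,G}.
No further refinement is possible. Final partition (6 blocks): {A,J} | {E,H} | {B} | {D} | {C,I} | {F,G}.
H and E lie in the same block of the stable partition, so they are equivalent — no string distinguishes them.

No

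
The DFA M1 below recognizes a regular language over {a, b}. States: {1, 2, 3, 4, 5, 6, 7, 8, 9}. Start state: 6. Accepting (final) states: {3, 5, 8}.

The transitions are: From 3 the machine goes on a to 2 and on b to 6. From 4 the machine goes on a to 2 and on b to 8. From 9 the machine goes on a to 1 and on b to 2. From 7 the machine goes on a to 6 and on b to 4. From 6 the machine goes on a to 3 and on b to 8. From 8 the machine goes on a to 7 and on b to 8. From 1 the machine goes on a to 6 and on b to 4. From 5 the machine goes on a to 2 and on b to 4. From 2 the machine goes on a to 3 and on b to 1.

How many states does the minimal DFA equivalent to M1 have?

Reachable states from the start: {1,2,3,4,6,7,8}. Unreachable: {5,9} — drop them.
Initial partition by acceptance: {3,8} | {1,2,4,6,7}.
Refine {3,8} on symbol b: members go to different blocks, giving {3} and {8}.
On input a, block {1,2,4,6,7} splits into {1,4,7} and {2,6}.
Split {1,4,7} by δ(·,b) → {1,7} and {4}.
Refine {2,6} on symbol b: members go to different blocks, giving {2} and {6}.
No further refinement is possible. Final partition (6 blocks): {3} | {1,7} | {8} | {2} | {4} | {6}.

6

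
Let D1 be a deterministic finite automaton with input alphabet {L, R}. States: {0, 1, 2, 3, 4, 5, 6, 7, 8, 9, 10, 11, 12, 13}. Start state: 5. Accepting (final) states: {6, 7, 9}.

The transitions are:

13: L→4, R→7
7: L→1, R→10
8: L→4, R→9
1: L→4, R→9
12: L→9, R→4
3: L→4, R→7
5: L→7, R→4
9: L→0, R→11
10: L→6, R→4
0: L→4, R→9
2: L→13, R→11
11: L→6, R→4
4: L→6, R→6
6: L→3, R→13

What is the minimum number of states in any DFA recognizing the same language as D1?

6

States {2,8,12} cannot be reached from the start state, so discard them.
Start with accepting vs non-accepting: {6,7,9} | {0,1,3,4,5,10,11,13}.
On input L, block {0,1,3,4,5,10,11,13} splits into {0,1,3,13} and {4,5,10,11}.
Refine {6,7,9} on symbol R: members go to different blocks, giving {7,9} and {6}.
Split {4,5,10,11} by δ(·,L) → {4,10,11} and {5}.
Split {4,10,11} by δ(·,R) → {10,11} and {4}.
Stable partition: {7,9} | {0,1,3,13} | {10,11} | {6} | {5} | {4} — 6 equivalence classes.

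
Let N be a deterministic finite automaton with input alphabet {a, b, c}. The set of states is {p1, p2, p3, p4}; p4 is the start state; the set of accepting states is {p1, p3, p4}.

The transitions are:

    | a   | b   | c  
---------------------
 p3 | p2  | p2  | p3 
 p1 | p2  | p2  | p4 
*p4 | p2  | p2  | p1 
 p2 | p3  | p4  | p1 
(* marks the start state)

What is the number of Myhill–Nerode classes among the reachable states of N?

Every state is reachable, so we keep all 4.
P0 = {p1,p3,p4} | {p2}.
No further refinement is possible. Final partition (2 blocks): {p1,p3,p4} | {p2}.

2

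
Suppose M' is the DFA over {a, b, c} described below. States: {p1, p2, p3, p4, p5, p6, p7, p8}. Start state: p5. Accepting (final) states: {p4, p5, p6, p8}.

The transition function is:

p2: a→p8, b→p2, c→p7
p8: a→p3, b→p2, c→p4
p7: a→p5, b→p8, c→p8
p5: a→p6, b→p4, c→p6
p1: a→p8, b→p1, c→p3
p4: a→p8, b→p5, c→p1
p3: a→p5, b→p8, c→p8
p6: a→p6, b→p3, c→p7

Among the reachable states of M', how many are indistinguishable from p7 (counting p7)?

Every state is reachable, so we keep all 8.
Initial partition by acceptance: {p4,p5,p6,p8} | {p1,p2,p3,p7}.
Refine {p4,p5,p6,p8} on symbol a: members go to different blocks, giving {p4,p5,p6} and {p8}.
On input a, block {p4,p5,p6} splits into {p5,p6} and {p4}.
On input b, block {p5,p6} splits into {p5} and {p6}.
On input a, block {p1,p2,p3,p7} splits into {p1,p2} and {p3,p7}.
No further refinement is possible. Final partition (6 blocks): {p5} | {p1,p2} | {p8} | {p4} | {p6} | {p3,p7}.
The equivalence class containing p7 is {p3,p7}, of size 2.

2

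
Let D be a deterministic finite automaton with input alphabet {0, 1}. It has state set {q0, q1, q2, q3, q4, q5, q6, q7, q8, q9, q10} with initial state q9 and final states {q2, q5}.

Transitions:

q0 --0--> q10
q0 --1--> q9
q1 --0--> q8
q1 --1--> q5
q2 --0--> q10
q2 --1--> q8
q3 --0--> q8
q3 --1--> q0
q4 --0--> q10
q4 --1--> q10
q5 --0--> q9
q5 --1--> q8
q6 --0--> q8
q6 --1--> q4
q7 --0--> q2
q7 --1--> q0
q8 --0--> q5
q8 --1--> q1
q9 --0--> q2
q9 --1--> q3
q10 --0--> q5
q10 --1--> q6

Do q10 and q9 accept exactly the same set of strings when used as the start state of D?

States {q7} cannot be reached from the start state, so discard them.
P0 = {q2,q5} | {q0,q1,q3,q4,q6,q8,q9,q10}.
Refine {q0,q1,q3,q4,q6,q8,q9,q10} on symbol 0: members go to different blocks, giving {q0,q1,q3,q4,q6} and {q8,q9,q10}.
On input 1, block {q0,q1,q3,q4,q6} splits into {q0,q4} and {q3,q6} and {q1}.
On input 1, block {q8,q9,q10} splits into {q9,q10} and {q8}.
No further refinement is possible. Final partition (6 blocks): {q2,q5} | {q0,q4} | {q9,q10} | {q3,q6} | {q1} | {q8}.
q10 and q9 lie in the same block of the stable partition, so they are equivalent — no string distinguishes them.

Yes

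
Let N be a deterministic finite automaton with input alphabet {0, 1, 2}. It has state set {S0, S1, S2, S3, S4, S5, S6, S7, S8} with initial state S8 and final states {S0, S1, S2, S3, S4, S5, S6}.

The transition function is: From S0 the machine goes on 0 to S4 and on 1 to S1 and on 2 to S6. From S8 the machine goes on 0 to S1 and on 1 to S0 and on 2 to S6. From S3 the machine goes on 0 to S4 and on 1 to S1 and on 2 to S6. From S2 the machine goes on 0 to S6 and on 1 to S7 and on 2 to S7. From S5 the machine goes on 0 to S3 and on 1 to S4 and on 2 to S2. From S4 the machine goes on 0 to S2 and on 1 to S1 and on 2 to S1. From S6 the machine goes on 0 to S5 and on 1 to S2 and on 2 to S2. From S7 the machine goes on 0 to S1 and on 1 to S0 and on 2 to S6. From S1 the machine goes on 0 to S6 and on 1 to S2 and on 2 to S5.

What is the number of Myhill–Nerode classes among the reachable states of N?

7

All states are reachable from the start state.
P0 = {S0,S1,S2,S3,S4,S5,S6} | {S7,S8}.
On input 1, block {S0,S1,S2,S3,S4,S5,S6} splits into {S0,S1,S3,S4,S5,S6} and {S2}.
On input 0, block {S0,S1,S3,S4,S5,S6} splits into {S0,S1,S3,S5,S6} and {S4}.
On input 0, block {S0,S1,S3,S5,S6} splits into {S1,S5,S6} and {S0,S3}.
Split {S1,S5,S6} by δ(·,0) → {S1,S6} and {S5}.
On input 0, block {S1,S6} splits into {S1} and {S6}.
No further refinement is possible. Final partition (7 blocks): {S1} | {S7,S8} | {S2} | {S4} | {S0,S3} | {S5} | {S6}.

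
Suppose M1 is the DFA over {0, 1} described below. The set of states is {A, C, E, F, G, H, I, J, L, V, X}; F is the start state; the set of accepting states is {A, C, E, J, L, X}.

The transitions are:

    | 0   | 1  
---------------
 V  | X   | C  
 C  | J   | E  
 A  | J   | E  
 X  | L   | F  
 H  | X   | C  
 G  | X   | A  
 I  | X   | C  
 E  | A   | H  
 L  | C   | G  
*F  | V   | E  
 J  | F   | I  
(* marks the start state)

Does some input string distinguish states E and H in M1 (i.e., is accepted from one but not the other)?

Yes

Every state is reachable, so we keep all 11.
Initial partition by acceptance: {A,C,E,J,L,X} | {F,G,H,I,V}.
Split {A,C,E,J,L,X} by δ(·,0) → {A,C,E,L,X} and {J}.
On input 0, block {A,C,E,L,X} splits into {E,L,X} and {A,C}.
On input 0, block {E,L,X} splits into {E,L} and {X}.
Refine {F,G,H,I,V} on symbol 0: members go to different blocks, giving {G,H,I,V} and {F}.
No further refinement is possible. Final partition (6 blocks): {E,L} | {G,H,I,V} | {J} | {A,C} | {X} | {F}.
E and H end up in different blocks, so they are distinguishable. For instance, the string 'ε' is accepted from only E.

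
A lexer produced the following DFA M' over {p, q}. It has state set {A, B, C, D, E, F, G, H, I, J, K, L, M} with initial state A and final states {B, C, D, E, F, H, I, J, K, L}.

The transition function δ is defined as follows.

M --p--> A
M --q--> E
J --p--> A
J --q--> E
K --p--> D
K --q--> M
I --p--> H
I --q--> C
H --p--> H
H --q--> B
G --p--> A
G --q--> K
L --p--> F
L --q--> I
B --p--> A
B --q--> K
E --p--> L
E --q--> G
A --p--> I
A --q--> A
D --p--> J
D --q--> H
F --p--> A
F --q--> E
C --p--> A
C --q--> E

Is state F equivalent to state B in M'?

Yes

P0 = {B,C,D,E,F,H,I,J,K,L} | {A,G,M}.
Split {B,C,D,E,F,H,I,J,K,L} by δ(·,p) → {D,E,H,I,K,L} and {B,C,F,J}.
Refine {D,E,H,I,K,L} on symbol p: members go to different blocks, giving {E,H,I,K} and {D,L}.
Split {E,H,I,K} by δ(·,p) → {E,K} and {H,I}.
Refine {A,G,M} on symbol p: members go to different blocks, giving {G,M} and {A}.
The partition is now stable with 6 blocks: {E,K} | {G,M} | {B,C,F,J} | {D,L} | {H,I} | {A}.
F and B lie in the same block of the stable partition, so they are equivalent — no string distinguishes them.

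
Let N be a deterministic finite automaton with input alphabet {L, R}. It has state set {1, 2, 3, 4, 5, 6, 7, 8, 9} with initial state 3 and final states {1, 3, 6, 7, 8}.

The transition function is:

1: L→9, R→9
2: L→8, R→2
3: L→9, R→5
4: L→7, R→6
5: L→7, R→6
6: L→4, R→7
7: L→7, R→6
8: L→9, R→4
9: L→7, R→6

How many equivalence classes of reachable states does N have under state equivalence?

4

States {1,2,8} cannot be reached from the start state, so discard them.
Start with accepting vs non-accepting: {3,6,7} | {4,5,9}.
Split {3,6,7} by δ(·,L) → {3,6} and {7}.
Split {3,6} by δ(·,R) → {3} and {6}.
The partition is now stable with 4 blocks: {3} | {4,5,9} | {7} | {6}.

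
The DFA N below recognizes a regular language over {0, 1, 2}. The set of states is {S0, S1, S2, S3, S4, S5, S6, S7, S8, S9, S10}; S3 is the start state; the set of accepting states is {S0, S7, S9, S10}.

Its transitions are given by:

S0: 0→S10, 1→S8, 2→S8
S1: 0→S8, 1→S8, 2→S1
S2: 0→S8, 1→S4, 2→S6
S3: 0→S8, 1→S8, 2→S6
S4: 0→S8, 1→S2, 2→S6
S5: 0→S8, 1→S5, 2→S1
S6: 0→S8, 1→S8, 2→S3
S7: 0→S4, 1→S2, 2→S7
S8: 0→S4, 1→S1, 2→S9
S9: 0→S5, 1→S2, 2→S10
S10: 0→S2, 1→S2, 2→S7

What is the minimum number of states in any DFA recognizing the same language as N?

4

States {S0} cannot be reached from the start state, so discard them.
P0 = {S7,S9,S10} | {S1,S2,S3,S4,S5,S6,S8}.
Split {S1,S2,S3,S4,S5,S6,S8} by δ(·,2) → {S1,S2,S3,S4,S5,S6} and {S8}.
Refine {S1,S2,S3,S4,S5,S6} on symbol 1: members go to different blocks, giving {S1,S3,S6} and {S2,S4,S5}.
The partition is now stable with 4 blocks: {S7,S9,S10} | {S1,S3,S6} | {S8} | {S2,S4,S5}.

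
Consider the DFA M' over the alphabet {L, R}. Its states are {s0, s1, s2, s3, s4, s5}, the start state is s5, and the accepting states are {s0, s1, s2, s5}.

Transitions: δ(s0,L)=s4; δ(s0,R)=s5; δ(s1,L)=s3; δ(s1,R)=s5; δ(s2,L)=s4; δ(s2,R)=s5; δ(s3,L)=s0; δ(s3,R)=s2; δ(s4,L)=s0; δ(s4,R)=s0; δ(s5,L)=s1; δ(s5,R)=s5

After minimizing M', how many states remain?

3

Every state is reachable, so we keep all 6.
Initial partition by acceptance: {s0,s1,s2,s5} | {s3,s4}.
Split {s0,s1,s2,s5} by δ(·,L) → {s0,s1,s2} and {s5}.
Stable partition: {s0,s1,s2} | {s3,s4} | {s5} — 3 equivalence classes.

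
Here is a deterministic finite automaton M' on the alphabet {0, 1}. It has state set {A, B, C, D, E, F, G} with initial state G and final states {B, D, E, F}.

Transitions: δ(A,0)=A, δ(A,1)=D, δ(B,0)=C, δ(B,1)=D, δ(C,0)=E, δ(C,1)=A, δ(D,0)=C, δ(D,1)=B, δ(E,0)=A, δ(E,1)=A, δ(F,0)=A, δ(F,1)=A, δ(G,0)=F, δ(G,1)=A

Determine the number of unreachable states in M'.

0

Every one of the 7 states is reachable from G.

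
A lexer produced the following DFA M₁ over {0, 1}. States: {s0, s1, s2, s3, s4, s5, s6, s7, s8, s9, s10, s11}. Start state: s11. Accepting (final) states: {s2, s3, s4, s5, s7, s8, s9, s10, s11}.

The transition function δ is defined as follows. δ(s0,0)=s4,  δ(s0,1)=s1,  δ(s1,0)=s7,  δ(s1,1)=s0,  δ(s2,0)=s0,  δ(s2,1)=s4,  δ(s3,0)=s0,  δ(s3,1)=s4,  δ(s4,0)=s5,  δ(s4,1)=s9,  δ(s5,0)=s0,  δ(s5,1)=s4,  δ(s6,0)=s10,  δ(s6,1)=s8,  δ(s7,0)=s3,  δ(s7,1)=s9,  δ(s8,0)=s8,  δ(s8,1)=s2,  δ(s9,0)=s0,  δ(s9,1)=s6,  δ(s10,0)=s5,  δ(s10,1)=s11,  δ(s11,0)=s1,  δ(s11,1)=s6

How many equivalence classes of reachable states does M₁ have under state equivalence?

6

All states are reachable from the start state.
Start with accepting vs non-accepting: {s2,s3,s4,s5,s7,s8,s9,s10,s11} | {s0,s1,s6}.
Split {s2,s3,s4,s5,s7,s8,s9,s10,s11} by δ(·,0) → {s2,s3,s5,s9,s11} and {s4,s7,s8,s10}.
Refine {s2,s3,s5,s9,s11} on symbol 1: members go to different blocks, giving {s2,s3,s5} and {s9,s11}.
Split {s0,s1,s6} by δ(·,1) → {s0,s1} and {s6}.
Split {s4,s7,s8,s10} by δ(·,0) → {s4,s7,s10} and {s8}.
The partition is now stable with 6 blocks: {s2,s3,s5} | {s0,s1} | {s4,s7,s10} | {s9,s11} | {s6} | {s8}.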